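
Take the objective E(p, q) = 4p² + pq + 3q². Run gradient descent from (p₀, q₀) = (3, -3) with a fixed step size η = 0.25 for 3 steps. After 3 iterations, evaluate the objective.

20.197265625

∇E = (8p + q, p + 6q)
(p₁, q₁) = (3, -3) − 0.25·(21, -15) = (-2.25, 0.75)
(p₂, q₂) = (-2.25, 0.75) − 0.25·(-17.25, 2.25) = (2.0625, 0.1875)
(p₃, q₃) = (2.0625, 0.1875) − 0.25·(16.6875, 3.1875) = (-2.109375, -0.609375)
E(-2.109375, -0.609375) = 20.197265625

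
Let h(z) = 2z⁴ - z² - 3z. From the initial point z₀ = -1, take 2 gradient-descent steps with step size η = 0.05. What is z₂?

h′(z) = 8z³ - 2z - 3
z₁ = -1 − 0.05·(-9) = -0.55
z₂ = -0.55 − 0.05·(-3.231) = -0.38845

-0.38845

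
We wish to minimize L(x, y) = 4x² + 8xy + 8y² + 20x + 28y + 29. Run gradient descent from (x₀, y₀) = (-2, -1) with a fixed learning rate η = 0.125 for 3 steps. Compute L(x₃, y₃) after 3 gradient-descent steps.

∇L = (8x + 8y + 20, 8x + 16y + 28)
(x₁, y₁) = (-2, -1) − 0.125·(-4, -4) = (-1.5, -0.5)
(x₂, y₂) = (-1.5, -0.5) − 0.125·(4, 8) = (-2, -1.5)
(x₃, y₃) = (-2, -1.5) − 0.125·(-8, -12) = (-1, 0)
L(-1, 0) = 13

13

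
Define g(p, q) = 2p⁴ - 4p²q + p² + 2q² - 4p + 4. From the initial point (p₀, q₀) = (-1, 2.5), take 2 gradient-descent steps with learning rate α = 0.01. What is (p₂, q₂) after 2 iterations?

(-1.11043072, 2.387344)

∇g = (8p³ - 8pq + 2p - 4, -4p² + 4q)
(p₁, q₁) = (-1, 2.5) − 0.01·(6, 6) = (-1.06, 2.44)
(p₂, q₂) = (-1.06, 2.44) − 0.01·(5.043072, 5.2656) = (-1.11043072, 2.387344)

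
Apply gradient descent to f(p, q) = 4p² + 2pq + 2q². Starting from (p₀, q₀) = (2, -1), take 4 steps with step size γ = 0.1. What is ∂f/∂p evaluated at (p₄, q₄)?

∇f = (8p + 2q, 2p + 4q)
(p₁, q₁) = (2, -1) − 0.1·(14, 0) = (0.6, -1)
(p₂, q₂) = (0.6, -1) − 0.1·(2.8, -2.8) = (0.32, -0.72)
(p₃, q₃) = (0.32, -0.72) − 0.1·(1.12, -2.24) = (0.208, -0.496)
(p₄, q₄) = (0.208, -0.496) − 0.1·(0.672, -1.568) = (0.1408, -0.3392)
∂f/∂p at (0.1408, -0.3392) = 0.448

0.448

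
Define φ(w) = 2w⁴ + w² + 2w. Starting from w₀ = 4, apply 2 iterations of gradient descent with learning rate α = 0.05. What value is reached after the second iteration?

φ′(w) = 8w³ + 2w + 2
w₁ = 4 − 0.05·522 = -22.1
w₂ = -22.1 − 0.05·(-86393.088) = 4297.5544

4297.5544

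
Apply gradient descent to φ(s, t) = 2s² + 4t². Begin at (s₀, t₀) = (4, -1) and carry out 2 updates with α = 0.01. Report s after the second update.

∇φ = (4s, 8t)
(s₁, t₁) = (4, -1) − 0.01·(16, -8) = (3.84, -0.92)
(s₂, t₂) = (3.84, -0.92) − 0.01·(15.36, -7.36) = (3.6864, -0.8464)
s = 3.6864

3.6864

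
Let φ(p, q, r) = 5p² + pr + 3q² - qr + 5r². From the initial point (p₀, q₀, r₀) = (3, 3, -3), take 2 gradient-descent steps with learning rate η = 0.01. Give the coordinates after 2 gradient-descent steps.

(2.484, 2.5956, -2.4294)

∇φ = (10p + r, 6q - r, p - q + 10r)
Step 1: at (3, 3, -3), ∇φ = (27, 21, -30) → (3, 3, -3) − 0.01·(27, 21, -30) = (2.73, 2.79, -2.7)
Step 2: at (2.73, 2.79, -2.7), ∇φ = (24.6, 19.44, -27.06) → (2.73, 2.79, -2.7) − 0.01·(24.6, 19.44, -27.06) = (2.484, 2.5956, -2.4294)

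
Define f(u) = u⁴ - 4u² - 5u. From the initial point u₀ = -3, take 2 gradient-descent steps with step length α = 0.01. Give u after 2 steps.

f′(u) = 4u³ - 8u - 5
Step 1: f′(-3) = -89; u₁ = -3 − 0.01·(-89) = -2.11
Step 2: f′(-2.11) = -25.695724; u₂ = -2.11 − 0.01·(-25.695724) = -1.85304276

-1.85304276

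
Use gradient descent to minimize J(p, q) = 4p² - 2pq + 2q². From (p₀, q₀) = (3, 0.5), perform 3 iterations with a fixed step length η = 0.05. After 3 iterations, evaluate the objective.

2.351407

∇J = (8p - 2q, -2p + 4q)
(p₁, q₁) = (3, 0.5) − 0.05·(23, -4) = (1.85, 0.7)
(p₂, q₂) = (1.85, 0.7) − 0.05·(13.4, -0.9) = (1.18, 0.745)
(p₃, q₃) = (1.18, 0.745) − 0.05·(7.95, 0.62) = (0.7825, 0.714)
J(0.7825, 0.714) = 2.351407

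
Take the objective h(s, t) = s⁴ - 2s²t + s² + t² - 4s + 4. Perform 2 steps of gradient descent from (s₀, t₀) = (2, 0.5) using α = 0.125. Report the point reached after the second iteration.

∇h = (4s³ - 4st + 2s - 4, -2s² + 2t)
(s₁, t₁) = (2, 0.5) − 0.125·(28, -7) = (-1.5, 1.375)
(s₂, t₂) = (-1.5, 1.375) − 0.125·(-12.25, -1.75) = (0.03125, 1.59375)

(0.03125, 1.59375)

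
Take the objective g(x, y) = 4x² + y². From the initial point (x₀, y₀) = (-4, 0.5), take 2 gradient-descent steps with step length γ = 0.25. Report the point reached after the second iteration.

∇g = (8x, 2y)
Step 1: at (-4, 0.5), ∇g = (-32, 1) → (-4, 0.5) − 0.25·(-32, 1) = (4, 0.25)
Step 2: at (4, 0.25), ∇g = (32, 0.5) → (4, 0.25) − 0.25·(32, 0.5) = (-4, 0.125)

(-4, 0.125)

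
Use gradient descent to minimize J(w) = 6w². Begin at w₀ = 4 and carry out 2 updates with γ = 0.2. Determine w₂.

7.84

J′(w) = 12w
w₁ = 4 − 0.2·48 = -5.6
w₂ = -5.6 − 0.2·(-67.2) = 7.84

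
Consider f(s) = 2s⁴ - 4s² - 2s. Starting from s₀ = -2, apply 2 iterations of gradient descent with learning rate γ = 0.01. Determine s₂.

-1.33

f′(s) = 8s³ - 8s - 2
Step 1: f′(-2) = -50; s₁ = -2 − 0.01·(-50) = -1.5
Step 2: f′(-1.5) = -17; s₂ = -1.5 − 0.01·(-17) = -1.33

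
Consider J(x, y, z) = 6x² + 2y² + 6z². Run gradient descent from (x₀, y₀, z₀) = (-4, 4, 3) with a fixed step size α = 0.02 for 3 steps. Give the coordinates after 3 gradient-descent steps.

∇J = (12x, 4y, 12z)
(x₁, y₁, z₁) = (-4, 4, 3) − 0.02·(-48, 16, 36) = (-3.04, 3.68, 2.28)
(x₂, y₂, z₂) = (-3.04, 3.68, 2.28) − 0.02·(-36.48, 14.72, 27.36) = (-2.3104, 3.3856, 1.7328)
(x₃, y₃, z₃) = (-2.3104, 3.3856, 1.7328) − 0.02·(-27.7248, 13.5424, 20.7936) = (-1.755904, 3.114752, 1.316928)

(-1.755904, 3.114752, 1.316928)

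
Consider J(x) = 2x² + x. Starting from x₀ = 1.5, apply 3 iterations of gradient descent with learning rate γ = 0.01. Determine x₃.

1.298288

J′(x) = 4x + 1
x₁ = 1.5 − 0.01·7 = 1.43
x₂ = 1.43 − 0.01·6.72 = 1.3628
x₃ = 1.3628 − 0.01·6.4512 = 1.298288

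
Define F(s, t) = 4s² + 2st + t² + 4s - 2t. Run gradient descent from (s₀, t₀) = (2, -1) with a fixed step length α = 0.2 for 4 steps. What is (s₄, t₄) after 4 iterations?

∇F = (8s + 2t + 4, 2s + 2t - 2)
Step 1: at (2, -1), ∇F = (18, 0) → (2, -1) − 0.2·(18, 0) = (-1.6, -1)
Step 2: at (-1.6, -1), ∇F = (-10.8, -7.2) → (-1.6, -1) − 0.2·(-10.8, -7.2) = (0.56, 0.44)
Step 3: at (0.56, 0.44), ∇F = (9.36, 0) → (0.56, 0.44) − 0.2·(9.36, 0) = (-1.312, 0.44)
Step 4: at (-1.312, 0.44), ∇F = (-5.616, -3.744) → (-1.312, 0.44) − 0.2·(-5.616, -3.744) = (-0.1888, 1.1888)

(-0.1888, 1.1888)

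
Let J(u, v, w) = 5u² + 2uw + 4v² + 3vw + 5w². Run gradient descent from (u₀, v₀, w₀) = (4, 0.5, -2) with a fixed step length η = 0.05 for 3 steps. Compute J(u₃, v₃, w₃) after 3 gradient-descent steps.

4.19498537109375

∇J = (10u + 2w, 8v + 3w, 2u + 3v + 10w)
Step 1: at (4, 0.5, -2), ∇J = (36, -2, -10.5) → (4, 0.5, -2) − 0.05·(36, -2, -10.5) = (2.2, 0.6, -1.475)
Step 2: at (2.2, 0.6, -1.475), ∇J = (19.05, 0.375, -8.55) → (2.2, 0.6, -1.475) − 0.05·(19.05, 0.375, -8.55) = (1.2475, 0.58125, -1.0475)
Step 3: at (1.2475, 0.58125, -1.0475), ∇J = (10.38, 1.5075, -6.23625) → (1.2475, 0.58125, -1.0475) − 0.05·(10.38, 1.5075, -6.23625) = (0.7285, 0.505875, -0.7356875)
J(0.7285, 0.505875, -0.7356875) = 4.19498537109375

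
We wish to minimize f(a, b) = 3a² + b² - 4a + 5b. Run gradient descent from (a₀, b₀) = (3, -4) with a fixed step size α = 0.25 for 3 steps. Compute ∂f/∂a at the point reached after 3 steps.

-1.75

∇f = (6a - 4, 2b + 5)
(a₁, b₁) = (3, -4) − 0.25·(14, -3) = (-0.5, -3.25)
(a₂, b₂) = (-0.5, -3.25) − 0.25·(-7, -1.5) = (1.25, -2.875)
(a₃, b₃) = (1.25, -2.875) − 0.25·(3.5, -0.75) = (0.375, -2.6875)
∂f/∂a at (0.375, -2.6875) = -1.75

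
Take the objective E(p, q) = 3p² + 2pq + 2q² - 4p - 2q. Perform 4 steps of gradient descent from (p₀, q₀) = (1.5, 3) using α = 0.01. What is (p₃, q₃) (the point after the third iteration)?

(1.1969, 2.63172)

∇E = (6p + 2q - 4, 2p + 4q - 2)
(p₁, q₁) = (1.5, 3) − 0.01·(11, 13) = (1.39, 2.87)
(p₂, q₂) = (1.39, 2.87) − 0.01·(10.08, 12.26) = (1.2892, 2.7474)
(p₃, q₃) = (1.2892, 2.7474) − 0.01·(9.23, 11.568) = (1.1969, 2.63172)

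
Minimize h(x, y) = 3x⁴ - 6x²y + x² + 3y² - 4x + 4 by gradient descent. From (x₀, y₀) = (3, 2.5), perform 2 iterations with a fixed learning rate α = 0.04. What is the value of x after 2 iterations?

109.88812032

∇h = (12x³ - 12xy + 2x - 4, -6x² + 6y)
Step 1: at (3, 2.5), ∇h = (236, -39) → (3, 2.5) − 0.04·(236, -39) = (-6.44, 4.06)
Step 2: at (-6.44, 4.06), ∇h = (-2908.203008, -224.4816) → (-6.44, 4.06) − 0.04·(-2908.203008, -224.4816) = (109.88812032, 13.039264)
x = 109.88812032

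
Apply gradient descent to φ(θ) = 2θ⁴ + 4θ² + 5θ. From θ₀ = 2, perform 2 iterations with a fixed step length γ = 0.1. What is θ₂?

217.9

φ′(θ) = 8θ³ + 8θ + 5
Step 1: φ′(2) = 85; θ₁ = 2 − 0.1·85 = -6.5
Step 2: φ′(-6.5) = -2244; θ₂ = -6.5 − 0.1·(-2244) = 217.9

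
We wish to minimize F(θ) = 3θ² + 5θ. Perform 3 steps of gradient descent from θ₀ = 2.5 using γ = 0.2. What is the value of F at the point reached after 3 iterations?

F′(θ) = 6θ + 5
θ₁ = 2.5 − 0.2·20 = -1.5
θ₂ = -1.5 − 0.2·(-4) = -0.7
θ₃ = -0.7 − 0.2·0.8 = -0.86
F(-0.86) = -2.0812

-2.0812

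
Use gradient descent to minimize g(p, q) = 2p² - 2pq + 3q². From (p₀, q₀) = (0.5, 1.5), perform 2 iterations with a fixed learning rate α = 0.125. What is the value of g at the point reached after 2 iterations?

0.3740234375

∇g = (4p - 2q, -2p + 6q)
Step 1: at (0.5, 1.5), ∇g = (-1, 8) → (0.5, 1.5) − 0.125·(-1, 8) = (0.625, 0.5)
Step 2: at (0.625, 0.5), ∇g = (1.5, 1.75) → (0.625, 0.5) − 0.125·(1.5, 1.75) = (0.4375, 0.28125)
g(0.4375, 0.28125) = 0.3740234375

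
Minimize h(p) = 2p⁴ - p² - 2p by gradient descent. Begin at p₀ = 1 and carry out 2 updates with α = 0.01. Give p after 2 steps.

h′(p) = 8p³ - 2p - 2
Step 1: h′(1) = 4; p₁ = 1 − 0.01·4 = 0.96
Step 2: h′(0.96) = 3.157888; p₂ = 0.96 − 0.01·3.157888 = 0.92842112

0.92842112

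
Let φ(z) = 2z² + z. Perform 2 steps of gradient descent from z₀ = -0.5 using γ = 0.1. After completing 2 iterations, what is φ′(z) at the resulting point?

-0.36

φ′(z) = 4z + 1
z₁ = -0.5 − 0.1·(-1) = -0.4
z₂ = -0.4 − 0.1·(-0.6) = -0.34
φ′(z) at (-0.34) = -0.36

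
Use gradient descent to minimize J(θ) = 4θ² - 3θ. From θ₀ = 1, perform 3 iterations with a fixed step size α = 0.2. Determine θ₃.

J′(θ) = 8θ - 3
Step 1: J′(1) = 5; θ₁ = 1 − 0.2·5 = 0
Step 2: J′(0) = -3; θ₂ = 0 − 0.2·(-3) = 0.6
Step 3: J′(0.6) = 1.8; θ₃ = 0.6 − 0.2·1.8 = 0.24

0.24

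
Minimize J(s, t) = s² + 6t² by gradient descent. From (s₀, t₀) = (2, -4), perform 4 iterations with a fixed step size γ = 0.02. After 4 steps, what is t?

∇J = (2s, 12t)
Step 1: at (2, -4), ∇J = (4, -48) → (2, -4) − 0.02·(4, -48) = (1.92, -3.04)
Step 2: at (1.92, -3.04), ∇J = (3.84, -36.48) → (1.92, -3.04) − 0.02·(3.84, -36.48) = (1.8432, -2.3104)
Step 3: at (1.8432, -2.3104), ∇J = (3.6864, -27.7248) → (1.8432, -2.3104) − 0.02·(3.6864, -27.7248) = (1.769472, -1.755904)
Step 4: at (1.769472, -1.755904), ∇J = (3.538944, -21.070848) → (1.769472, -1.755904) − 0.02·(3.538944, -21.070848) = (1.69869312, -1.33448704)
t = -1.33448704

-1.33448704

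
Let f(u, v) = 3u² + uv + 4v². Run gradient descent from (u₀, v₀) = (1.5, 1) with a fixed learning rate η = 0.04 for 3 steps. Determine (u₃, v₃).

(0.601408, 0.22432)

∇f = (6u + v, u + 8v)
Step 1: at (1.5, 1), ∇f = (10, 9.5) → (1.5, 1) − 0.04·(10, 9.5) = (1.1, 0.62)
Step 2: at (1.1, 0.62), ∇f = (7.22, 6.06) → (1.1, 0.62) − 0.04·(7.22, 6.06) = (0.8112, 0.3776)
Step 3: at (0.8112, 0.3776), ∇f = (5.2448, 3.832) → (0.8112, 0.3776) − 0.04·(5.2448, 3.832) = (0.601408, 0.22432)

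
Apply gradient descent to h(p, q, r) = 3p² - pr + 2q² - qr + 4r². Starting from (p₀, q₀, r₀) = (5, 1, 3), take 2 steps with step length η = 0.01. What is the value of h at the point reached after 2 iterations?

∇h = (6p - r, 4q - r, -p - q + 8r)
Step 1: at (5, 1, 3), ∇h = (27, 1, 18) → (5, 1, 3) − 0.01·(27, 1, 18) = (4.73, 0.99, 2.82)
Step 2: at (4.73, 0.99, 2.82), ∇h = (25.56, 1.14, 16.84) → (4.73, 0.99, 2.82) − 0.01·(25.56, 1.14, 16.84) = (4.4744, 0.9786, 2.6516)
h(4.4744, 0.9786, 2.6516) = 75.64083744

75.64083744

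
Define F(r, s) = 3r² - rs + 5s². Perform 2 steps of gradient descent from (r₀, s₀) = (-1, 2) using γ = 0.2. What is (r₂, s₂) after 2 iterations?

∇F = (6r - s, -r + 10s)
(r₁, s₁) = (-1, 2) − 0.2·(-8, 21) = (0.6, -2.2)
(r₂, s₂) = (0.6, -2.2) − 0.2·(5.8, -22.6) = (-0.56, 2.32)

(-0.56, 2.32)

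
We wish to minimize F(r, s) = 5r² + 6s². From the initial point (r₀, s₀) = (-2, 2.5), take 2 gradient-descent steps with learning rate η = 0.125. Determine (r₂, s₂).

∇F = (10r, 12s)
Step 1: at (-2, 2.5), ∇F = (-20, 30) → (-2, 2.5) − 0.125·(-20, 30) = (0.5, -1.25)
Step 2: at (0.5, -1.25), ∇F = (5, -15) → (0.5, -1.25) − 0.125·(5, -15) = (-0.125, 0.625)

(-0.125, 0.625)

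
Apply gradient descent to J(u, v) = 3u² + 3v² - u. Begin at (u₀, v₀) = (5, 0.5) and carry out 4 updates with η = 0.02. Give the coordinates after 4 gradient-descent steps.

(3.06519424, 0.29984768)

∇J = (6u - 1, 6v)
(u₁, v₁) = (5, 0.5) − 0.02·(29, 3) = (4.42, 0.44)
(u₂, v₂) = (4.42, 0.44) − 0.02·(25.52, 2.64) = (3.9096, 0.3872)
(u₃, v₃) = (3.9096, 0.3872) − 0.02·(22.4576, 2.3232) = (3.460448, 0.340736)
(u₄, v₄) = (3.460448, 0.340736) − 0.02·(19.762688, 2.044416) = (3.06519424, 0.29984768)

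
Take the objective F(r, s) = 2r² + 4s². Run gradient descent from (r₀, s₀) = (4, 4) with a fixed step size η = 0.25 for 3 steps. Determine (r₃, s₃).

(0, -4)

∇F = (4r, 8s)
Step 1: at (4, 4), ∇F = (16, 32) → (4, 4) − 0.25·(16, 32) = (0, -4)
Step 2: at (0, -4), ∇F = (0, -32) → (0, -4) − 0.25·(0, -32) = (0, 4)
Step 3: at (0, 4), ∇F = (0, 32) → (0, 4) − 0.25·(0, 32) = (0, -4)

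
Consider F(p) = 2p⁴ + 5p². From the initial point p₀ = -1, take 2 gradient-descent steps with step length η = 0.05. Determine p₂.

F′(p) = 8p³ + 10p
p₁ = -1 − 0.05·(-18) = -0.1
p₂ = -0.1 − 0.05·(-1.008) = -0.0496

-0.0496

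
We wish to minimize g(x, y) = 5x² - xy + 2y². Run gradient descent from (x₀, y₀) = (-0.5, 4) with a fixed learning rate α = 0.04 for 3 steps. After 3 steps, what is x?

0.14176

∇g = (10x - y, -x + 4y)
Step 1: at (-0.5, 4), ∇g = (-9, 16.5) → (-0.5, 4) − 0.04·(-9, 16.5) = (-0.14, 3.34)
Step 2: at (-0.14, 3.34), ∇g = (-4.74, 13.5) → (-0.14, 3.34) − 0.04·(-4.74, 13.5) = (0.0496, 2.8)
Step 3: at (0.0496, 2.8), ∇g = (-2.304, 11.1504) → (0.0496, 2.8) − 0.04·(-2.304, 11.1504) = (0.14176, 2.353984)
x = 0.14176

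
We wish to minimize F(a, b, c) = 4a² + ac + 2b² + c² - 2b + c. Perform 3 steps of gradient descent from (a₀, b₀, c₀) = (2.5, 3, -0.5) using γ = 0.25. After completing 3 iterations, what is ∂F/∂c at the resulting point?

∇F = (8a + c, 4b - 2, a + 2c + 1)
(a₁, b₁, c₁) = (2.5, 3, -0.5) − 0.25·(19.5, 10, 2.5) = (-2.375, 0.5, -1.125)
(a₂, b₂, c₂) = (-2.375, 0.5, -1.125) − 0.25·(-20.125, 0, -3.625) = (2.65625, 0.5, -0.21875)
(a₃, b₃, c₃) = (2.65625, 0.5, -0.21875) − 0.25·(21.03125, 0, 3.21875) = (-2.6015625, 0.5, -1.0234375)
∂F/∂c at (-2.6015625, 0.5, -1.0234375) = -3.6484375

-3.6484375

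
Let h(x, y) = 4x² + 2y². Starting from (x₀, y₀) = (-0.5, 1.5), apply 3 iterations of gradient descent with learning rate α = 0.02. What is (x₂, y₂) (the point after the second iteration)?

(-0.3528, 1.2696)

∇h = (8x, 4y)
(x₁, y₁) = (-0.5, 1.5) − 0.02·(-4, 6) = (-0.42, 1.38)
(x₂, y₂) = (-0.42, 1.38) − 0.02·(-3.36, 5.52) = (-0.3528, 1.2696)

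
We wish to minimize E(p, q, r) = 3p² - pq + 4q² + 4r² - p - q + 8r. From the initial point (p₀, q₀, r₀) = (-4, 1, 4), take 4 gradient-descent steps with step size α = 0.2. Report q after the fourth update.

0.6288

∇E = (6p - q - 1, -p + 8q - 1, 8r + 8)
Step 1: at (-4, 1, 4), ∇E = (-26, 11, 40) → (-4, 1, 4) − 0.2·(-26, 11, 40) = (1.2, -1.2, -4)
Step 2: at (1.2, -1.2, -4), ∇E = (7.4, -11.8, -24) → (1.2, -1.2, -4) − 0.2·(7.4, -11.8, -24) = (-0.28, 1.16, 0.8)
Step 3: at (-0.28, 1.16, 0.8), ∇E = (-3.84, 8.56, 14.4) → (-0.28, 1.16, 0.8) − 0.2·(-3.84, 8.56, 14.4) = (0.488, -0.552, -2.08)
Step 4: at (0.488, -0.552, -2.08), ∇E = (2.48, -5.904, -8.64) → (0.488, -0.552, -2.08) − 0.2·(2.48, -5.904, -8.64) = (-0.008, 0.6288, -0.352)
q = 0.6288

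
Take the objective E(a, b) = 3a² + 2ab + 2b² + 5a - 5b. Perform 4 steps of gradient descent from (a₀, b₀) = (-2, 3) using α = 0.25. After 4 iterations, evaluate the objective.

-8.7431640625

∇E = (6a + 2b + 5, 2a + 4b - 5)
Step 1: at (-2, 3), ∇E = (-1, 3) → (-2, 3) − 0.25·(-1, 3) = (-1.75, 2.25)
Step 2: at (-1.75, 2.25), ∇E = (-1, 0.5) → (-1.75, 2.25) − 0.25·(-1, 0.5) = (-1.5, 2.125)
Step 3: at (-1.5, 2.125), ∇E = (0.25, 0.5) → (-1.5, 2.125) − 0.25·(0.25, 0.5) = (-1.5625, 2)
Step 4: at (-1.5625, 2), ∇E = (-0.375, -0.125) → (-1.5625, 2) − 0.25·(-0.375, -0.125) = (-1.46875, 2.03125)
E(-1.46875, 2.03125) = -8.7431640625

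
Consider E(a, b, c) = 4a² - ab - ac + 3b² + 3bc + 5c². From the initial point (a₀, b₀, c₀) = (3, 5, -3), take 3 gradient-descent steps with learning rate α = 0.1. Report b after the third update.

∇E = (8a - b - c, -a + 6b + 3c, -a + 3b + 10c)
(a₁, b₁, c₁) = (3, 5, -3) − 0.1·(22, 18, -18) = (0.8, 3.2, -1.2)
(a₂, b₂, c₂) = (0.8, 3.2, -1.2) − 0.1·(4.4, 14.8, -3.2) = (0.36, 1.72, -0.88)
(a₃, b₃, c₃) = (0.36, 1.72, -0.88) − 0.1·(2.04, 7.32, -4) = (0.156, 0.988, -0.48)
b = 0.988

0.988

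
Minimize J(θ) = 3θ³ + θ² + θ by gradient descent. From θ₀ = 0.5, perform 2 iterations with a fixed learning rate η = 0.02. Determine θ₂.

0.3473995

J′(θ) = 9θ² + 2θ + 1
Step 1: J′(0.5) = 4.25; θ₁ = 0.5 − 0.02·4.25 = 0.415
Step 2: J′(0.415) = 3.380025; θ₂ = 0.415 − 0.02·3.380025 = 0.3473995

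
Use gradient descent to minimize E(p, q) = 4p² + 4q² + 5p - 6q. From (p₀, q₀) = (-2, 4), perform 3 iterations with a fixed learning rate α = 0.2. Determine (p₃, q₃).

∇E = (8p + 5, 8q - 6)
Step 1: at (-2, 4), ∇E = (-11, 26) → (-2, 4) − 0.2·(-11, 26) = (0.2, -1.2)
Step 2: at (0.2, -1.2), ∇E = (6.6, -15.6) → (0.2, -1.2) − 0.2·(6.6, -15.6) = (-1.12, 1.92)
Step 3: at (-1.12, 1.92), ∇E = (-3.96, 9.36) → (-1.12, 1.92) − 0.2·(-3.96, 9.36) = (-0.328, 0.048)

(-0.328, 0.048)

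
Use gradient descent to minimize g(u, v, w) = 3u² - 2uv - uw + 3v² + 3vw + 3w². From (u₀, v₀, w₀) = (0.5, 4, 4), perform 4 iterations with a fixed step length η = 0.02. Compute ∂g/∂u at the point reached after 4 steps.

∇g = (6u - 2v - w, -2u + 6v + 3w, -u + 3v + 6w)
(u₁, v₁, w₁) = (0.5, 4, 4) − 0.02·(-9, 35, 35.5) = (0.68, 3.3, 3.29)
(u₂, v₂, w₂) = (0.68, 3.3, 3.29) − 0.02·(-5.81, 28.31, 28.96) = (0.7962, 2.7338, 2.7108)
(u₃, v₃, w₃) = (0.7962, 2.7338, 2.7108) − 0.02·(-3.4012, 22.9428, 23.67) = (0.864224, 2.274944, 2.2374)
(u₄, v₄, w₄) = (0.864224, 2.274944, 2.2374) − 0.02·(-1.601944, 18.633416, 19.385008) = (0.89626288, 1.90227568, 1.84969984)
∂g/∂u at (0.89626288, 1.90227568, 1.84969984) = -0.27667392

-0.27667392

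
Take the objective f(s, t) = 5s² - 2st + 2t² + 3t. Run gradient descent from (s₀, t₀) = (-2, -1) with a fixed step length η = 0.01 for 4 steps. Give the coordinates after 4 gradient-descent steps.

(-1.38398288, -1.09339432)

∇f = (10s - 2t, -2s + 4t + 3)
Step 1: at (-2, -1), ∇f = (-18, 3) → (-2, -1) − 0.01·(-18, 3) = (-1.82, -1.03)
Step 2: at (-1.82, -1.03), ∇f = (-16.14, 2.52) → (-1.82, -1.03) − 0.01·(-16.14, 2.52) = (-1.6586, -1.0552)
Step 3: at (-1.6586, -1.0552), ∇f = (-14.4756, 2.0964) → (-1.6586, -1.0552) − 0.01·(-14.4756, 2.0964) = (-1.513844, -1.076164)
Step 4: at (-1.513844, -1.076164), ∇f = (-12.986112, 1.723032) → (-1.513844, -1.076164) − 0.01·(-12.986112, 1.723032) = (-1.38398288, -1.09339432)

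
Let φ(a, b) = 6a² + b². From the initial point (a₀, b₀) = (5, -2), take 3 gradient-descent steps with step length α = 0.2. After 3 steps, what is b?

∇φ = (12a, 2b)
Step 1: at (5, -2), ∇φ = (60, -4) → (5, -2) − 0.2·(60, -4) = (-7, -1.2)
Step 2: at (-7, -1.2), ∇φ = (-84, -2.4) → (-7, -1.2) − 0.2·(-84, -2.4) = (9.8, -0.72)
Step 3: at (9.8, -0.72), ∇φ = (117.6, -1.44) → (9.8, -0.72) − 0.2·(117.6, -1.44) = (-13.72, -0.432)
b = -0.432

-0.432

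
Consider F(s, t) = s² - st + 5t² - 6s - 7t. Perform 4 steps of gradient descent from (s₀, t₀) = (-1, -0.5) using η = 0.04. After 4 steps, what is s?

∇F = (2s - t - 6, -s + 10t - 7)
Step 1: at (-1, -0.5), ∇F = (-7.5, -11) → (-1, -0.5) − 0.04·(-7.5, -11) = (-0.7, -0.06)
Step 2: at (-0.7, -0.06), ∇F = (-7.34, -6.9) → (-0.7, -0.06) − 0.04·(-7.34, -6.9) = (-0.4064, 0.216)
Step 3: at (-0.4064, 0.216), ∇F = (-7.0288, -4.4336) → (-0.4064, 0.216) − 0.04·(-7.0288, -4.4336) = (-0.125248, 0.393344)
Step 4: at (-0.125248, 0.393344), ∇F = (-6.64384, -2.941312) → (-0.125248, 0.393344) − 0.04·(-6.64384, -2.941312) = (0.1405056, 0.51099648)
s = 0.1405056

0.1405056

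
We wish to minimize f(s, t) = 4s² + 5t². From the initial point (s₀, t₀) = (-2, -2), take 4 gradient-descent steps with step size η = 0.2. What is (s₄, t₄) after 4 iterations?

(-0.2592, -2)

∇f = (8s, 10t)
Step 1: at (-2, -2), ∇f = (-16, -20) → (-2, -2) − 0.2·(-16, -20) = (1.2, 2)
Step 2: at (1.2, 2), ∇f = (9.6, 20) → (1.2, 2) − 0.2·(9.6, 20) = (-0.72, -2)
Step 3: at (-0.72, -2), ∇f = (-5.76, -20) → (-0.72, -2) − 0.2·(-5.76, -20) = (0.432, 2)
Step 4: at (0.432, 2), ∇f = (3.456, 20) → (0.432, 2) − 0.2·(3.456, 20) = (-0.2592, -2)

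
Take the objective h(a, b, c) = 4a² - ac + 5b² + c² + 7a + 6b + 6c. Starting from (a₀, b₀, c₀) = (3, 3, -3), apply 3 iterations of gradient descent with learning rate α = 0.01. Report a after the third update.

2.06026

∇h = (8a - c + 7, 10b + 6, -a + 2c + 6)
Step 1: at (3, 3, -3), ∇h = (34, 36, -3) → (3, 3, -3) − 0.01·(34, 36, -3) = (2.66, 2.64, -2.97)
Step 2: at (2.66, 2.64, -2.97), ∇h = (31.25, 32.4, -2.6) → (2.66, 2.64, -2.97) − 0.01·(31.25, 32.4, -2.6) = (2.3475, 2.316, -2.944)
Step 3: at (2.3475, 2.316, -2.944), ∇h = (28.724, 29.16, -2.2355) → (2.3475, 2.316, -2.944) − 0.01·(28.724, 29.16, -2.2355) = (2.06026, 2.0244, -2.921645)
a = 2.06026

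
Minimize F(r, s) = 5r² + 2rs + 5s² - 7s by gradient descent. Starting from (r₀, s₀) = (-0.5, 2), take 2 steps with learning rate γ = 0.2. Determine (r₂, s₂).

∇F = (10r + 2s, 2r + 10s - 7)
Step 1: at (-0.5, 2), ∇F = (-1, 12) → (-0.5, 2) − 0.2·(-1, 12) = (-0.3, -0.4)
Step 2: at (-0.3, -0.4), ∇F = (-3.8, -11.6) → (-0.3, -0.4) − 0.2·(-3.8, -11.6) = (0.46, 1.92)

(0.46, 1.92)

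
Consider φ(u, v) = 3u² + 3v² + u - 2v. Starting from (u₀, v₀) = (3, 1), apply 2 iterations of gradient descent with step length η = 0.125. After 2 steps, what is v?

0.375

∇φ = (6u + 1, 6v - 2)
(u₁, v₁) = (3, 1) − 0.125·(19, 4) = (0.625, 0.5)
(u₂, v₂) = (0.625, 0.5) − 0.125·(4.75, 1) = (0.03125, 0.375)
v = 0.375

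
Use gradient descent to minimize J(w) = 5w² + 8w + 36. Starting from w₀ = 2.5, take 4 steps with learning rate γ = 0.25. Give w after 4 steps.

15.90625

J′(w) = 10w + 8
Step 1: J′(2.5) = 33; w₁ = 2.5 − 0.25·33 = -5.75
Step 2: J′(-5.75) = -49.5; w₂ = -5.75 − 0.25·(-49.5) = 6.625
Step 3: J′(6.625) = 74.25; w₃ = 6.625 − 0.25·74.25 = -11.9375
Step 4: J′(-11.9375) = -111.375; w₄ = -11.9375 − 0.25·(-111.375) = 15.90625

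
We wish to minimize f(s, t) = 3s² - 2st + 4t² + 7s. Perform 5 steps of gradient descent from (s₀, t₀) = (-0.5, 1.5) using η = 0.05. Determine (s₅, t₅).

(-0.94771, -0.056775)

∇f = (6s - 2t + 7, -2s + 8t)
(s₁, t₁) = (-0.5, 1.5) − 0.05·(1, 13) = (-0.55, 0.85)
(s₂, t₂) = (-0.55, 0.85) − 0.05·(2, 7.9) = (-0.65, 0.455)
(s₃, t₃) = (-0.65, 0.455) − 0.05·(2.19, 4.94) = (-0.7595, 0.208)
(s₄, t₄) = (-0.7595, 0.208) − 0.05·(2.027, 3.183) = (-0.86085, 0.04885)
(s₅, t₅) = (-0.86085, 0.04885) − 0.05·(1.7372, 2.1125) = (-0.94771, -0.056775)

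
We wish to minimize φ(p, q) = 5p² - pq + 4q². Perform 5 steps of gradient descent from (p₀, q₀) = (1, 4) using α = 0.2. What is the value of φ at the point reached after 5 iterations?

∇φ = (10p - q, -p + 8q)
Step 1: at (1, 4), ∇φ = (6, 31) → (1, 4) − 0.2·(6, 31) = (-0.2, -2.2)
Step 2: at (-0.2, -2.2), ∇φ = (0.2, -17.4) → (-0.2, -2.2) − 0.2·(0.2, -17.4) = (-0.24, 1.28)
Step 3: at (-0.24, 1.28), ∇φ = (-3.68, 10.48) → (-0.24, 1.28) − 0.2·(-3.68, 10.48) = (0.496, -0.816)
Step 4: at (0.496, -0.816), ∇φ = (5.776, -7.024) → (0.496, -0.816) − 0.2·(5.776, -7.024) = (-0.6592, 0.5888)
Step 5: at (-0.6592, 0.5888), ∇φ = (-7.1808, 5.3696) → (-0.6592, 0.5888) − 0.2·(-7.1808, 5.3696) = (0.77696, -0.48512)
φ(0.77696, -0.48512) = 4.3366187008

4.3366187008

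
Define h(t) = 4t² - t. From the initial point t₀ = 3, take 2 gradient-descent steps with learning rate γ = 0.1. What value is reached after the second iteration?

0.24

h′(t) = 8t - 1
t₁ = 3 − 0.1·23 = 0.7
t₂ = 0.7 − 0.1·4.6 = 0.24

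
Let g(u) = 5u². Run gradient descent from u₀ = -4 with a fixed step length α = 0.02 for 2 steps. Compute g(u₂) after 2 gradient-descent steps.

32.768

g′(u) = 10u
u₁ = -4 − 0.02·(-40) = -3.2
u₂ = -3.2 − 0.02·(-32) = -2.56
g(-2.56) = 32.768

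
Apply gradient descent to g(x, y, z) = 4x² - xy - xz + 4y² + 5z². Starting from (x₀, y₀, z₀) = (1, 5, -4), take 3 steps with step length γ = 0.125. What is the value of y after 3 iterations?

∇g = (8x - y - z, -x + 8y, -x + 10z)
(x₁, y₁, z₁) = (1, 5, -4) − 0.125·(7, 39, -41) = (0.125, 0.125, 1.125)
(x₂, y₂, z₂) = (0.125, 0.125, 1.125) − 0.125·(-0.25, 0.875, 11.125) = (0.15625, 0.015625, -0.265625)
(x₃, y₃, z₃) = (0.15625, 0.015625, -0.265625) − 0.125·(1.5, -0.03125, -2.8125) = (-0.03125, 0.01953125, 0.0859375)
y = 0.01953125

0.01953125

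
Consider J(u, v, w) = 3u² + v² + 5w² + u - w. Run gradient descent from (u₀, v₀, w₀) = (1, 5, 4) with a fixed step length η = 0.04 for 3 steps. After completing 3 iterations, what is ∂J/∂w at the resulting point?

∇J = (6u + 1, 2v, 10w - 1)
Step 1: at (1, 5, 4), ∇J = (7, 10, 39) → (1, 5, 4) − 0.04·(7, 10, 39) = (0.72, 4.6, 2.44)
Step 2: at (0.72, 4.6, 2.44), ∇J = (5.32, 9.2, 23.4) → (0.72, 4.6, 2.44) − 0.04·(5.32, 9.2, 23.4) = (0.5072, 4.232, 1.504)
Step 3: at (0.5072, 4.232, 1.504), ∇J = (4.0432, 8.464, 14.04) → (0.5072, 4.232, 1.504) − 0.04·(4.0432, 8.464, 14.04) = (0.345472, 3.89344, 0.9424)
∂J/∂w at (0.345472, 3.89344, 0.9424) = 8.424

8.424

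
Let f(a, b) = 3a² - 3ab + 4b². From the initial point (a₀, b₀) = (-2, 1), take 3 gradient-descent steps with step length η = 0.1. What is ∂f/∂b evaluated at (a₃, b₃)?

-0.545

∇f = (6a - 3b, -3a + 8b)
Step 1: at (-2, 1), ∇f = (-15, 14) → (-2, 1) − 0.1·(-15, 14) = (-0.5, -0.4)
Step 2: at (-0.5, -0.4), ∇f = (-1.8, -1.7) → (-0.5, -0.4) − 0.1·(-1.8, -1.7) = (-0.32, -0.23)
Step 3: at (-0.32, -0.23), ∇f = (-1.23, -0.88) → (-0.32, -0.23) − 0.1·(-1.23, -0.88) = (-0.197, -0.142)
∂f/∂b at (-0.197, -0.142) = -0.545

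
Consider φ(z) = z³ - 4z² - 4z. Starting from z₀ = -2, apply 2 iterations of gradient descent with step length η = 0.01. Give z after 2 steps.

φ′(z) = 3z² - 8z - 4
Step 1: φ′(-2) = 24; z₁ = -2 − 0.01·24 = -2.24
Step 2: φ′(-2.24) = 28.9728; z₂ = -2.24 − 0.01·28.9728 = -2.529728

-2.529728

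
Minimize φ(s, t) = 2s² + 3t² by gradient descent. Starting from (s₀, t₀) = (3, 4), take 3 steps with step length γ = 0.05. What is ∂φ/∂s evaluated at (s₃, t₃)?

6.144

∇φ = (4s, 6t)
Step 1: at (3, 4), ∇φ = (12, 24) → (3, 4) − 0.05·(12, 24) = (2.4, 2.8)
Step 2: at (2.4, 2.8), ∇φ = (9.6, 16.8) → (2.4, 2.8) − 0.05·(9.6, 16.8) = (1.92, 1.96)
Step 3: at (1.92, 1.96), ∇φ = (7.68, 11.76) → (1.92, 1.96) − 0.05·(7.68, 11.76) = (1.536, 1.372)
∂φ/∂s at (1.536, 1.372) = 6.144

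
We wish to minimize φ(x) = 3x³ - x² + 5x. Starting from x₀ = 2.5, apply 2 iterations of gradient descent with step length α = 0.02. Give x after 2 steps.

φ′(x) = 9x² - 2x + 5
Step 1: φ′(2.5) = 56.25; x₁ = 2.5 − 0.02·56.25 = 1.375
Step 2: φ′(1.375) = 19.265625; x₂ = 1.375 − 0.02·19.265625 = 0.9896875

0.9896875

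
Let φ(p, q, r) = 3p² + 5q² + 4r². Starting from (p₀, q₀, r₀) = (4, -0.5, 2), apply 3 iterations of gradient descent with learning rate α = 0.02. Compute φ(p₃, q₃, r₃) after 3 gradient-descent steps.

∇φ = (6p, 10q, 8r)
Step 1: at (4, -0.5, 2), ∇φ = (24, -5, 16) → (4, -0.5, 2) − 0.02·(24, -5, 16) = (3.52, -0.4, 1.68)
Step 2: at (3.52, -0.4, 1.68), ∇φ = (21.12, -4, 13.44) → (3.52, -0.4, 1.68) − 0.02·(21.12, -4, 13.44) = (3.0976, -0.32, 1.4112)
Step 3: at (3.0976, -0.32, 1.4112), ∇φ = (18.5856, -3.2, 11.2896) → (3.0976, -0.32, 1.4112) − 0.02·(18.5856, -3.2, 11.2896) = (2.725888, -0.256, 1.185408)
φ(2.725888, -0.256, 1.185408) = 28.239844671488

28.239844671488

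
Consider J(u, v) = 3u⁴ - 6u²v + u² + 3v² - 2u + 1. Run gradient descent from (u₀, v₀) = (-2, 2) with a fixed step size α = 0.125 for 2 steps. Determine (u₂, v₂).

(-132.0078125, 17.796875)

∇J = (12u³ - 12uv + 2u - 2, -6u² + 6v)
(u₁, v₁) = (-2, 2) − 0.125·(-54, -12) = (4.75, 3.5)
(u₂, v₂) = (4.75, 3.5) − 0.125·(1094.0625, -114.375) = (-132.0078125, 17.796875)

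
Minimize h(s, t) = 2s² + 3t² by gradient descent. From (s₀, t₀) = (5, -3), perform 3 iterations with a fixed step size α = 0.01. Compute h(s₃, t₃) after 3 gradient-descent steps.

57.764373573312

∇h = (4s, 6t)
(s₁, t₁) = (5, -3) − 0.01·(20, -18) = (4.8, -2.82)
(s₂, t₂) = (4.8, -2.82) − 0.01·(19.2, -16.92) = (4.608, -2.6508)
(s₃, t₃) = (4.608, -2.6508) − 0.01·(18.432, -15.9048) = (4.42368, -2.491752)
h(4.42368, -2.491752) = 57.764373573312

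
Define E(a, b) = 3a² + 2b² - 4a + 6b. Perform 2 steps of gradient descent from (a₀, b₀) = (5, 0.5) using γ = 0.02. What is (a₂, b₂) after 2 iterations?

(4.0224, 0.1928)

∇E = (6a - 4, 4b + 6)
Step 1: at (5, 0.5), ∇E = (26, 8) → (5, 0.5) − 0.02·(26, 8) = (4.48, 0.34)
Step 2: at (4.48, 0.34), ∇E = (22.88, 7.36) → (4.48, 0.34) − 0.02·(22.88, 7.36) = (4.0224, 0.1928)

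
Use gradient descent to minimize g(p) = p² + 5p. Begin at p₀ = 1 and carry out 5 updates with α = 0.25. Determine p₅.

g′(p) = 2p + 5
Step 1: g′(1) = 7; p₁ = 1 − 0.25·7 = -0.75
Step 2: g′(-0.75) = 3.5; p₂ = -0.75 − 0.25·3.5 = -1.625
Step 3: g′(-1.625) = 1.75; p₃ = -1.625 − 0.25·1.75 = -2.0625
Step 4: g′(-2.0625) = 0.875; p₄ = -2.0625 − 0.25·0.875 = -2.28125
Step 5: g′(-2.28125) = 0.4375; p₅ = -2.28125 − 0.25·0.4375 = -2.390625

-2.390625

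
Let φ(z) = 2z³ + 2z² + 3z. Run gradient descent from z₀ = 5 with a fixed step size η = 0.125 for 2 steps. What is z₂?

φ′(z) = 6z² + 4z + 3
z₁ = 5 − 0.125·173 = -16.625
z₂ = -16.625 − 0.125·1594.84375 = -215.98046875

-215.98046875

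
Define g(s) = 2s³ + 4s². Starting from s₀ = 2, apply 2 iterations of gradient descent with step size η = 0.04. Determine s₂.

0.2336

g′(s) = 6s² + 8s
s₁ = 2 − 0.04·40 = 0.4
s₂ = 0.4 − 0.04·4.16 = 0.2336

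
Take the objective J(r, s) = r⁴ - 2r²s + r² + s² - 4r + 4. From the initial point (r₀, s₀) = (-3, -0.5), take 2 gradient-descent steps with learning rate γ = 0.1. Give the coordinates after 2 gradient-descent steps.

(-319.0496, 18.792)

∇J = (4r³ - 4rs + 2r - 4, -2r² + 2s)
(r₁, s₁) = (-3, -0.5) − 0.1·(-124, -19) = (9.4, 1.4)
(r₂, s₂) = (9.4, 1.4) − 0.1·(3284.496, -173.92) = (-319.0496, 18.792)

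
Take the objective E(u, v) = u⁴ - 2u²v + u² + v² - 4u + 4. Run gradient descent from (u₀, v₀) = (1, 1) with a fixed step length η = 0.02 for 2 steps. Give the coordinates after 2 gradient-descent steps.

∇E = (4u³ - 4uv + 2u - 4, -2u² + 2v)
(u₁, v₁) = (1, 1) − 0.02·(-2, 0) = (1.04, 1)
(u₂, v₂) = (1.04, 1) − 0.02·(-1.580544, -0.1632) = (1.07161088, 1.003264)

(1.07161088, 1.003264)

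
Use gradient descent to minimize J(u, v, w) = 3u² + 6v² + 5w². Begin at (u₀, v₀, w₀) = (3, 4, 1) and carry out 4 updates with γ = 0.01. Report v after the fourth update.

2.39878144

∇J = (6u, 12v, 10w)
(u₁, v₁, w₁) = (3, 4, 1) − 0.01·(18, 48, 10) = (2.82, 3.52, 0.9)
(u₂, v₂, w₂) = (2.82, 3.52, 0.9) − 0.01·(16.92, 42.24, 9) = (2.6508, 3.0976, 0.81)
(u₃, v₃, w₃) = (2.6508, 3.0976, 0.81) − 0.01·(15.9048, 37.1712, 8.1) = (2.491752, 2.725888, 0.729)
(u₄, v₄, w₄) = (2.491752, 2.725888, 0.729) − 0.01·(14.950512, 32.710656, 7.29) = (2.34224688, 2.39878144, 0.6561)
v = 2.39878144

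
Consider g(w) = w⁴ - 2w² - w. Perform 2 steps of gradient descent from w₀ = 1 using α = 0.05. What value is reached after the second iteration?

g′(w) = 4w³ - 4w - 1
w₁ = 1 − 0.05·(-1) = 1.05
w₂ = 1.05 − 0.05·(-0.5695) = 1.078475

1.078475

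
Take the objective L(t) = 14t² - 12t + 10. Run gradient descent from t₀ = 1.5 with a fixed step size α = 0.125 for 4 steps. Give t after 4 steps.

L′(t) = 28t - 12
t₁ = 1.5 − 0.125·30 = -2.25
t₂ = -2.25 − 0.125·(-75) = 7.125
t₃ = 7.125 − 0.125·187.5 = -16.3125
t₄ = -16.3125 − 0.125·(-468.75) = 42.28125

42.28125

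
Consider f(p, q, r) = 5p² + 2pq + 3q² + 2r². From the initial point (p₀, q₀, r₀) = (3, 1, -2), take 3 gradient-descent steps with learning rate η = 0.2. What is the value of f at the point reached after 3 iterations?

135.156608

∇f = (10p + 2q, 2p + 6q, 4r)
(p₁, q₁, r₁) = (3, 1, -2) − 0.2·(32, 12, -8) = (-3.4, -1.4, -0.4)
(p₂, q₂, r₂) = (-3.4, -1.4, -0.4) − 0.2·(-36.8, -15.2, -1.6) = (3.96, 1.64, -0.08)
(p₃, q₃, r₃) = (3.96, 1.64, -0.08) − 0.2·(42.88, 17.76, -0.32) = (-4.616, -1.912, -0.016)
f(-4.616, -1.912, -0.016) = 135.156608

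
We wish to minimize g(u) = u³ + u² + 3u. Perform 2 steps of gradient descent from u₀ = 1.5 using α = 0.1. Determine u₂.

g′(u) = 3u² + 2u + 3
u₁ = 1.5 − 0.1·12.75 = 0.225
u₂ = 0.225 − 0.1·3.601875 = -0.1351875

-0.1351875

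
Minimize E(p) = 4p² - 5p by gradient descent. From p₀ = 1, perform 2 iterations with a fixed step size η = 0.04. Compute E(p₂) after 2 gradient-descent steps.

E′(p) = 8p - 5
p₁ = 1 − 0.04·3 = 0.88
p₂ = 0.88 − 0.04·2.04 = 0.7984
E(0.7984) = -1.44222976

-1.44222976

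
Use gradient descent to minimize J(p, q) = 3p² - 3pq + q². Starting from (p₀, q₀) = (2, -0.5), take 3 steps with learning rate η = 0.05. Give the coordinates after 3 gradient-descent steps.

∇J = (6p - 3q, -3p + 2q)
(p₁, q₁) = (2, -0.5) − 0.05·(13.5, -7) = (1.325, -0.15)
(p₂, q₂) = (1.325, -0.15) − 0.05·(8.4, -4.275) = (0.905, 0.06375)
(p₃, q₃) = (0.905, 0.06375) − 0.05·(5.23875, -2.5875) = (0.6430625, 0.193125)

(0.6430625, 0.193125)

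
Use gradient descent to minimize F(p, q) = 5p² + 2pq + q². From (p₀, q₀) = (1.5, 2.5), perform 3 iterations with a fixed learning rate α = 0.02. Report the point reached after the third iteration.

(0.541024, 2.082848)

∇F = (10p + 2q, 2p + 2q)
Step 1: at (1.5, 2.5), ∇F = (20, 8) → (1.5, 2.5) − 0.02·(20, 8) = (1.1, 2.34)
Step 2: at (1.1, 2.34), ∇F = (15.68, 6.88) → (1.1, 2.34) − 0.02·(15.68, 6.88) = (0.7864, 2.2024)
Step 3: at (0.7864, 2.2024), ∇F = (12.2688, 5.9776) → (0.7864, 2.2024) − 0.02·(12.2688, 5.9776) = (0.541024, 2.082848)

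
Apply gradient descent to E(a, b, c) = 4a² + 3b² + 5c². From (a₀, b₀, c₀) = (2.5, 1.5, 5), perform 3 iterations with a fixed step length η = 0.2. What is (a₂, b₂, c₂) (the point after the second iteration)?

(0.9, 0.06, 5)

∇E = (8a, 6b, 10c)
(a₁, b₁, c₁) = (2.5, 1.5, 5) − 0.2·(20, 9, 50) = (-1.5, -0.3, -5)
(a₂, b₂, c₂) = (-1.5, -0.3, -5) − 0.2·(-12, -1.8, -50) = (0.9, 0.06, 5)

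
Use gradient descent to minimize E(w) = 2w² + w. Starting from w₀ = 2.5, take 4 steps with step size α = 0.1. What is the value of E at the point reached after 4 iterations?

0.12904192

E′(w) = 4w + 1
Step 1: E′(2.5) = 11; w₁ = 2.5 − 0.1·11 = 1.4
Step 2: E′(1.4) = 6.6; w₂ = 1.4 − 0.1·6.6 = 0.74
Step 3: E′(0.74) = 3.96; w₃ = 0.74 − 0.1·3.96 = 0.344
Step 4: E′(0.344) = 2.376; w₄ = 0.344 − 0.1·2.376 = 0.1064
E(0.1064) = 0.12904192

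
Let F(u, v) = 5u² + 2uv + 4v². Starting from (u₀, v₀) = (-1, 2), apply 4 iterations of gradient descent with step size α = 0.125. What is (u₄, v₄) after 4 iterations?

(0.00390625, 0.00390625)

∇F = (10u + 2v, 2u + 8v)
Step 1: at (-1, 2), ∇F = (-6, 14) → (-1, 2) − 0.125·(-6, 14) = (-0.25, 0.25)
Step 2: at (-0.25, 0.25), ∇F = (-2, 1.5) → (-0.25, 0.25) − 0.125·(-2, 1.5) = (0, 0.0625)
Step 3: at (0, 0.0625), ∇F = (0.125, 0.5) → (0, 0.0625) − 0.125·(0.125, 0.5) = (-0.015625, 0)
Step 4: at (-0.015625, 0), ∇F = (-0.15625, -0.03125) → (-0.015625, 0) − 0.125·(-0.15625, -0.03125) = (0.00390625, 0.00390625)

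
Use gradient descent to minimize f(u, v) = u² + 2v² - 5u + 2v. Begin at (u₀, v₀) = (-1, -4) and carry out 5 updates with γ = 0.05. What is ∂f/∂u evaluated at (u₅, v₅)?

∇f = (2u - 5, 4v + 2)
(u₁, v₁) = (-1, -4) − 0.05·(-7, -14) = (-0.65, -3.3)
(u₂, v₂) = (-0.65, -3.3) − 0.05·(-6.3, -11.2) = (-0.335, -2.74)
(u₃, v₃) = (-0.335, -2.74) − 0.05·(-5.67, -8.96) = (-0.0515, -2.292)
(u₄, v₄) = (-0.0515, -2.292) − 0.05·(-5.103, -7.168) = (0.20365, -1.9336)
(u₅, v₅) = (0.20365, -1.9336) − 0.05·(-4.5927, -5.7344) = (0.433285, -1.64688)
∂f/∂u at (0.433285, -1.64688) = -4.13343

-4.13343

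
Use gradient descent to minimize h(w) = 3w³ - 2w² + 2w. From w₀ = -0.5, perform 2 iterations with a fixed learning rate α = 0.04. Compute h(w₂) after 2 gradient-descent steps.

-9.553958484375

h′(w) = 9w² - 4w + 2
w₁ = -0.5 − 0.04·6.25 = -0.75
w₂ = -0.75 − 0.04·10.0625 = -1.1525
h(-1.1525) = -9.553958484375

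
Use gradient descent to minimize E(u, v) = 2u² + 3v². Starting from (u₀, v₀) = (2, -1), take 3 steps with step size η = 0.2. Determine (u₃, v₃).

∇E = (4u, 6v)
(u₁, v₁) = (2, -1) − 0.2·(8, -6) = (0.4, 0.2)
(u₂, v₂) = (0.4, 0.2) − 0.2·(1.6, 1.2) = (0.08, -0.04)
(u₃, v₃) = (0.08, -0.04) − 0.2·(0.32, -0.24) = (0.016, 0.008)

(0.016, 0.008)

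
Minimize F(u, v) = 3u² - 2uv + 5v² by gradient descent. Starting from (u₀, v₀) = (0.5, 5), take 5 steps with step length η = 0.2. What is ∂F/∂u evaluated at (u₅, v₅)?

∇F = (6u - 2v, -2u + 10v)
Step 1: at (0.5, 5), ∇F = (-7, 49) → (0.5, 5) − 0.2·(-7, 49) = (1.9, -4.8)
Step 2: at (1.9, -4.8), ∇F = (21, -51.8) → (1.9, -4.8) − 0.2·(21, -51.8) = (-2.3, 5.56)
Step 3: at (-2.3, 5.56), ∇F = (-24.92, 60.2) → (-2.3, 5.56) − 0.2·(-24.92, 60.2) = (2.684, -6.48)
Step 4: at (2.684, -6.48), ∇F = (29.064, -70.168) → (2.684, -6.48) − 0.2·(29.064, -70.168) = (-3.1288, 7.5536)
Step 5: at (-3.1288, 7.5536), ∇F = (-33.88, 81.7936) → (-3.1288, 7.5536) − 0.2·(-33.88, 81.7936) = (3.6472, -8.80512)
∂F/∂u at (3.6472, -8.80512) = 39.49344

39.49344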